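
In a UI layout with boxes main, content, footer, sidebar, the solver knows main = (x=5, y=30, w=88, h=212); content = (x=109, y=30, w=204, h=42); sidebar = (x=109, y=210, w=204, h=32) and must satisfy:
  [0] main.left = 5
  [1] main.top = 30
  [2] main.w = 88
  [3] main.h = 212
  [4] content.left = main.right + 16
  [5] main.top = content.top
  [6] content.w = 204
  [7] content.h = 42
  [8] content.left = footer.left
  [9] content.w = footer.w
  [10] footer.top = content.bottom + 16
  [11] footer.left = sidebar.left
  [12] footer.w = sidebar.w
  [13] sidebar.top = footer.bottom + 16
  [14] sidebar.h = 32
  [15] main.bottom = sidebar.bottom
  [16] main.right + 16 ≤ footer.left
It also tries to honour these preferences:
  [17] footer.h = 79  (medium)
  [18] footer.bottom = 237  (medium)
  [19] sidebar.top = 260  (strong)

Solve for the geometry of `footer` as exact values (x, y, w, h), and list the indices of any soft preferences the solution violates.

footer = (x=109, y=88, w=204, h=106)
violated soft preferences: 17, 18, 19

1. footer.x = 109  [content.left = footer.left]
2. footer.w = 204  [content.w = footer.w]
3. footer.y = 88  [footer.top = content.bottom + 16]
4. footer.h = 106  [sidebar.top = footer.bottom + 16]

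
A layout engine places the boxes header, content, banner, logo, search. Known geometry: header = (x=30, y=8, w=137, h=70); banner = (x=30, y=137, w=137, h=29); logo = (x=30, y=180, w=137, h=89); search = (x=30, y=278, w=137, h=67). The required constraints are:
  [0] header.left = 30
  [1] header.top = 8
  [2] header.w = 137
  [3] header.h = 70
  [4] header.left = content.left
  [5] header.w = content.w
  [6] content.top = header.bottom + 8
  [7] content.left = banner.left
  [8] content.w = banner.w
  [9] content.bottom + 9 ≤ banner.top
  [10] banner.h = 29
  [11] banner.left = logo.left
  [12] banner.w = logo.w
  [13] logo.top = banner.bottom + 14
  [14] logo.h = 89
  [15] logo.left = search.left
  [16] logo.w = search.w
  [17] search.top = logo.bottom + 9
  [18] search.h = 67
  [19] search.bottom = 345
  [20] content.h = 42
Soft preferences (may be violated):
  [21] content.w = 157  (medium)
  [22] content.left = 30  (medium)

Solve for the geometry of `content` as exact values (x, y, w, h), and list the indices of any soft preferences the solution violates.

1. content.x = 30  [header.left = content.left]
2. content.w = 137  [header.w = content.w]
3. content.y = 86  [content.top = header.bottom + 8]
4. content.h = 42  [content.h = 42]

content = (x=30, y=86, w=137, h=42)
violated soft preferences: 21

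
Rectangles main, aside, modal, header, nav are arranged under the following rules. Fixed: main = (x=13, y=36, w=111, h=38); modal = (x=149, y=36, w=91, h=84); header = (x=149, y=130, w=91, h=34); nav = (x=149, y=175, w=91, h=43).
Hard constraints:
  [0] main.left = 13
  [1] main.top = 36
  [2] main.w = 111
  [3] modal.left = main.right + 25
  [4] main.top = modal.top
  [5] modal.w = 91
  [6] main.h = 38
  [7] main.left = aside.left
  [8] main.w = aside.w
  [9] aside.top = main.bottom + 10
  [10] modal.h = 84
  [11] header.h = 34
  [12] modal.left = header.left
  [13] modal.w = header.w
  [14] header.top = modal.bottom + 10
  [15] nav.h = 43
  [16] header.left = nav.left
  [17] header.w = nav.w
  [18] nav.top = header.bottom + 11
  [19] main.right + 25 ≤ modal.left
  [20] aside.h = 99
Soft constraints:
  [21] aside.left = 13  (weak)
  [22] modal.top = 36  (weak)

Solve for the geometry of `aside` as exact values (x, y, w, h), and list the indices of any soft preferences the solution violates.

aside = (x=13, y=84, w=111, h=99)
violated soft preferences: none

1. aside.x = 13  [main.left = aside.left]
2. aside.w = 111  [main.w = aside.w]
3. aside.y = 84  [aside.top = main.bottom + 10]
4. aside.h = 99  [aside.h = 99]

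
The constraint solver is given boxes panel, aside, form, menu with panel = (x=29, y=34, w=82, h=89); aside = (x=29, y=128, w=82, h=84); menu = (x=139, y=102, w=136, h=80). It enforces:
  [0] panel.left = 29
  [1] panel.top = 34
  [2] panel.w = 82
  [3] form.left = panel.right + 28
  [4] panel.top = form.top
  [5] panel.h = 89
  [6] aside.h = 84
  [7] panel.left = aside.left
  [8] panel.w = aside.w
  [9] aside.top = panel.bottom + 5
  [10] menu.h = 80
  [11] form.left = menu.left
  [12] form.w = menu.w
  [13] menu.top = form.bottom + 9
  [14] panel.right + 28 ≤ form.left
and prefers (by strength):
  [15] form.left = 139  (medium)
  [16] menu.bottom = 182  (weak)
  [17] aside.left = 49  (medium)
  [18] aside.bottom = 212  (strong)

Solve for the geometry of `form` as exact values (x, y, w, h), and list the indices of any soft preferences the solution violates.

form = (x=139, y=34, w=136, h=59)
violated soft preferences: 17

1. form.x = 139  [form.left = panel.right + 28]
2. form.y = 34  [panel.top = form.top]
3. form.w = 136  [form.w = menu.w]
4. form.h = 59  [menu.top = form.bottom + 9]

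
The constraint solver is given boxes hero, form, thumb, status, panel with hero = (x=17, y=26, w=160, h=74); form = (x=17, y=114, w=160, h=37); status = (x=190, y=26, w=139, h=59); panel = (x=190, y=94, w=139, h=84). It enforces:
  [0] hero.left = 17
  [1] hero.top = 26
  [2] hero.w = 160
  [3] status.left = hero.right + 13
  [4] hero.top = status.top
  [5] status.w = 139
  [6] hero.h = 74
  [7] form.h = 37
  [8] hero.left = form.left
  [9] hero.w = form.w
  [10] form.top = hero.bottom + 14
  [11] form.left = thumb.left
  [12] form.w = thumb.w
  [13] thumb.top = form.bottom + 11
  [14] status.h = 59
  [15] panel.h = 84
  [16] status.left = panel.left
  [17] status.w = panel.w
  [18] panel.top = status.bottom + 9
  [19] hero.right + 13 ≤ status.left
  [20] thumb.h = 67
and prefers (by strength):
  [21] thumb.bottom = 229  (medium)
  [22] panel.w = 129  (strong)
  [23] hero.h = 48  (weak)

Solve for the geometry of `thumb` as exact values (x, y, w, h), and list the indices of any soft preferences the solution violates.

thumb = (x=17, y=162, w=160, h=67)
violated soft preferences: 22, 23

1. thumb.x = 17  [form.left = thumb.left]
2. thumb.w = 160  [form.w = thumb.w]
3. thumb.y = 162  [thumb.top = form.bottom + 11]
4. thumb.h = 67  [thumb.h = 67]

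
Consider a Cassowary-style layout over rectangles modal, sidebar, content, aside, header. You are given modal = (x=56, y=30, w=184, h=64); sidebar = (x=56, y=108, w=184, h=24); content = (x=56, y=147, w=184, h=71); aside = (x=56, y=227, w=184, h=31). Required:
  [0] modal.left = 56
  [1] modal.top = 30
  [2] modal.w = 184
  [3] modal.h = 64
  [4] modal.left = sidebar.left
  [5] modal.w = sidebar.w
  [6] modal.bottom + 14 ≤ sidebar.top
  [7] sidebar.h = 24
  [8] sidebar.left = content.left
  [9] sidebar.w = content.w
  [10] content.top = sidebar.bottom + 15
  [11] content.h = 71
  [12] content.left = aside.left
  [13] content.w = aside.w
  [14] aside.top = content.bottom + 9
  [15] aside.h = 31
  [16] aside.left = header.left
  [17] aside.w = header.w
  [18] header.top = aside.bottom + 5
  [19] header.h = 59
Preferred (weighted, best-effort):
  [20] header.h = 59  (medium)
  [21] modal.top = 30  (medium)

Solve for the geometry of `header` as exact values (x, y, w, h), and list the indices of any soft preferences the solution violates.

1. header.x = 56  [aside.left = header.left]
2. header.w = 184  [aside.w = header.w]
3. header.y = 263  [header.top = aside.bottom + 5]
4. header.h = 59  [header.h = 59]

header = (x=56, y=263, w=184, h=59)
violated soft preferences: none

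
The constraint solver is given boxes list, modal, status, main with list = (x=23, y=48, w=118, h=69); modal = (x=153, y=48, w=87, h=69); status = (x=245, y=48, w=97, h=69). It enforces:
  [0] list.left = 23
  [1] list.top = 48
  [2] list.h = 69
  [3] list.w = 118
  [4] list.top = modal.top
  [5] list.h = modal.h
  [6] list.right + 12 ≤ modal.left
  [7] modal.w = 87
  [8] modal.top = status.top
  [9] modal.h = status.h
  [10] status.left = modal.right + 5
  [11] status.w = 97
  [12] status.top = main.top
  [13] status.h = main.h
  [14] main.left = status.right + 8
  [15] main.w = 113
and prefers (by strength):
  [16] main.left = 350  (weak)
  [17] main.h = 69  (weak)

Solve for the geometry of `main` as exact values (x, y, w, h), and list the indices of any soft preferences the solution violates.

main = (x=350, y=48, w=113, h=69)
violated soft preferences: none

1. main.y = 48  [status.top = main.top]
2. main.h = 69  [status.h = main.h]
3. main.x = 350  [main.left = status.right + 8]
4. main.w = 113  [main.w = 113]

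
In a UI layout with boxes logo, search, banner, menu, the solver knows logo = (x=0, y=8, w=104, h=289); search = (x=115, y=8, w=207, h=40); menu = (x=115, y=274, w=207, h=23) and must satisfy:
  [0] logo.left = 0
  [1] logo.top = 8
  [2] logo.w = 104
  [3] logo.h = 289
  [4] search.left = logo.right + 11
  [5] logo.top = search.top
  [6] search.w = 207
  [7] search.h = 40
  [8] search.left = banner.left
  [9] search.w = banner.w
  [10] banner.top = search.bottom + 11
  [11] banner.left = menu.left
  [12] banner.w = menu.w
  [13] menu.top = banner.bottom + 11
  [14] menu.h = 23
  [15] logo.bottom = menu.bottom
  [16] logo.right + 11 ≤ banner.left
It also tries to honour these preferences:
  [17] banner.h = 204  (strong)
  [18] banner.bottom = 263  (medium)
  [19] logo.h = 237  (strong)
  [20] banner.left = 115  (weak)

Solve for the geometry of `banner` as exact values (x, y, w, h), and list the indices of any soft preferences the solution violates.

1. banner.x = 115  [search.left = banner.left]
2. banner.w = 207  [search.w = banner.w]
3. banner.y = 59  [banner.top = search.bottom + 11]
4. banner.h = 204  [menu.top = banner.bottom + 11]

banner = (x=115, y=59, w=207, h=204)
violated soft preferences: 19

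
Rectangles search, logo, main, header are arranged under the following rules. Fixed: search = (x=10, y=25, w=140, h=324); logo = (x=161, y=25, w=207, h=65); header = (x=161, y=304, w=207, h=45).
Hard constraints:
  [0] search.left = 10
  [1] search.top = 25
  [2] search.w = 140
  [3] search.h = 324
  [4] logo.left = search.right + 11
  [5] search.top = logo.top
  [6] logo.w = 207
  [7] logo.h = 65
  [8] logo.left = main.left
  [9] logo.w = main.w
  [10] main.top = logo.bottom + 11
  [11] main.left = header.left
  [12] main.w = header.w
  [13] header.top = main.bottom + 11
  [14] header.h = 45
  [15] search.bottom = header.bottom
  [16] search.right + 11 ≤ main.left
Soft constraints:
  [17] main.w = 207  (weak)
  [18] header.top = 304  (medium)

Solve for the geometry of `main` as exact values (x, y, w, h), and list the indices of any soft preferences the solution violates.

main = (x=161, y=101, w=207, h=192)
violated soft preferences: none

1. main.x = 161  [logo.left = main.left]
2. main.w = 207  [logo.w = main.w]
3. main.y = 101  [main.top = logo.bottom + 11]
4. main.h = 192  [header.top = main.bottom + 11]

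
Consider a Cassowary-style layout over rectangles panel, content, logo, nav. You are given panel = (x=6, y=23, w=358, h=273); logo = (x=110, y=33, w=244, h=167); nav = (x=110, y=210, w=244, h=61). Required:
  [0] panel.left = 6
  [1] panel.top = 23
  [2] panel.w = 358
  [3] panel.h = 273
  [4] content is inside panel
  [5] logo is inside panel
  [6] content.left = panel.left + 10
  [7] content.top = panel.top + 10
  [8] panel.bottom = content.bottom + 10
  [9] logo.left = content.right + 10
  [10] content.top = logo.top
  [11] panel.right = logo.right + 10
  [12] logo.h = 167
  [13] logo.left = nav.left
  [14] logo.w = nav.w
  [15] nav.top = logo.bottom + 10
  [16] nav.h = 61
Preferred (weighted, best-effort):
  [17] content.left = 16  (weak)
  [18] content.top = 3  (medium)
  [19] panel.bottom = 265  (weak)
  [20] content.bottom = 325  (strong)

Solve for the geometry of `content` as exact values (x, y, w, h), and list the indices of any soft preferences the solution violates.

1. content.x = 16  [content.left = panel.left + 10]
2. content.y = 33  [content.top = panel.top + 10]
3. content.h = 253  [panel.bottom = content.bottom + 10]
4. content.w = 84  [logo.left = content.right + 10]

content = (x=16, y=33, w=84, h=253)
violated soft preferences: 18, 19, 20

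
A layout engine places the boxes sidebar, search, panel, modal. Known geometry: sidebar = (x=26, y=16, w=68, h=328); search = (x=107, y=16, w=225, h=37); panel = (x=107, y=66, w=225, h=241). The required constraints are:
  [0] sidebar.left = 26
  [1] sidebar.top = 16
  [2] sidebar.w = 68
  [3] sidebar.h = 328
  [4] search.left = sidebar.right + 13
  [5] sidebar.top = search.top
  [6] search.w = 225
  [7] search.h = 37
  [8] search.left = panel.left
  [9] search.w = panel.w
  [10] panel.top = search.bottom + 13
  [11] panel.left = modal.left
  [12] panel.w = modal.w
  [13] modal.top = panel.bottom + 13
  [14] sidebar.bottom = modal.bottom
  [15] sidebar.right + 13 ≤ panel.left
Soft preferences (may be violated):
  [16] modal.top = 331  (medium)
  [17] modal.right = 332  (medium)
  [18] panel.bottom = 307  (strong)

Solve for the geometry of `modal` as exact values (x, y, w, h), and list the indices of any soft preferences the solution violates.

modal = (x=107, y=320, w=225, h=24)
violated soft preferences: 16

1. modal.x = 107  [panel.left = modal.left]
2. modal.w = 225  [panel.w = modal.w]
3. modal.y = 320  [modal.top = panel.bottom + 13]
4. modal.h = 24  [sidebar.bottom = modal.bottom]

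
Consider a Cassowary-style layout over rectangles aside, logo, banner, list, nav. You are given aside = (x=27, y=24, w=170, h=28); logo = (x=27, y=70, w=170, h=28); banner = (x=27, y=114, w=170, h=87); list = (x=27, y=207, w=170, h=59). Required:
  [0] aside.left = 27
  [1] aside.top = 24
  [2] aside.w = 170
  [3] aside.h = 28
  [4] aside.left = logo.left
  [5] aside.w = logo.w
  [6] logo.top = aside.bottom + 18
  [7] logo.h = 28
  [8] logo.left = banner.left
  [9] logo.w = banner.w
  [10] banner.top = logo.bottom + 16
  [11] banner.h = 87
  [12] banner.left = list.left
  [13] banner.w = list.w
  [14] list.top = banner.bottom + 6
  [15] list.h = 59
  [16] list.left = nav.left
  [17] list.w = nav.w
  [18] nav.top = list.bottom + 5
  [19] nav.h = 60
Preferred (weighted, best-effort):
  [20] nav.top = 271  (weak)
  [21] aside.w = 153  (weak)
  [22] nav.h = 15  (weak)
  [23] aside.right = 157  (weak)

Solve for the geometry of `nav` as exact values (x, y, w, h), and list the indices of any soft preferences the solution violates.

nav = (x=27, y=271, w=170, h=60)
violated soft preferences: 21, 22, 23

1. nav.x = 27  [list.left = nav.left]
2. nav.w = 170  [list.w = nav.w]
3. nav.y = 271  [nav.top = list.bottom + 5]
4. nav.h = 60  [nav.h = 60]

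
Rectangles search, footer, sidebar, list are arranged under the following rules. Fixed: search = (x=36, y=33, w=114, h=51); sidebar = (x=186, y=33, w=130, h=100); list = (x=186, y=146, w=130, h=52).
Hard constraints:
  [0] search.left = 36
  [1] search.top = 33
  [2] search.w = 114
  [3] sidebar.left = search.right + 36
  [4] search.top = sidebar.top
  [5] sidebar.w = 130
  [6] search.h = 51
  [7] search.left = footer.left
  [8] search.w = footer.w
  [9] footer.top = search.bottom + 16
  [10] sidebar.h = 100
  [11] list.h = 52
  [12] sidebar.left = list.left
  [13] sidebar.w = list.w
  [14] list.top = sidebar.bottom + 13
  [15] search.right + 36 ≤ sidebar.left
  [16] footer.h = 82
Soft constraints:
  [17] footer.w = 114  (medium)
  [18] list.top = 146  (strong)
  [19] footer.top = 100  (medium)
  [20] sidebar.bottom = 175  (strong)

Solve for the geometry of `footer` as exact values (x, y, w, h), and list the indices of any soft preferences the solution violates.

footer = (x=36, y=100, w=114, h=82)
violated soft preferences: 20

1. footer.x = 36  [search.left = footer.left]
2. footer.w = 114  [search.w = footer.w]
3. footer.y = 100  [footer.top = search.bottom + 16]
4. footer.h = 82  [footer.h = 82]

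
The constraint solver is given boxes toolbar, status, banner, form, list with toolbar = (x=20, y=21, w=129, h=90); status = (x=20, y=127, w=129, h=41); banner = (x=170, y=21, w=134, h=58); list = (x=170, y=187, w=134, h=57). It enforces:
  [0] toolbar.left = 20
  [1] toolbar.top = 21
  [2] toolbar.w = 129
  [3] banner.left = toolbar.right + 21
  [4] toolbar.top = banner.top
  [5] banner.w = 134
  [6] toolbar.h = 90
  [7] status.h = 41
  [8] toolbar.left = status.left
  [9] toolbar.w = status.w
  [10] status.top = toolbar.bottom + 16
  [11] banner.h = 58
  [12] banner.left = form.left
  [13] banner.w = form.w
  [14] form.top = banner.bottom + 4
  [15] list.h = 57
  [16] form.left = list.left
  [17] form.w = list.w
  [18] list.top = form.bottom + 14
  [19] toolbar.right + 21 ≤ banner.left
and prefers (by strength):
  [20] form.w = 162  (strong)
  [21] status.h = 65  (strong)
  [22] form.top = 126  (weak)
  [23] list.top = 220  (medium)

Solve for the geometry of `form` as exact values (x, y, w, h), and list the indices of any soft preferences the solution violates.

1. form.x = 170  [banner.left = form.left]
2. form.w = 134  [banner.w = form.w]
3. form.y = 83  [form.top = banner.bottom + 4]
4. form.h = 90  [list.top = form.bottom + 14]

form = (x=170, y=83, w=134, h=90)
violated soft preferences: 20, 21, 22, 23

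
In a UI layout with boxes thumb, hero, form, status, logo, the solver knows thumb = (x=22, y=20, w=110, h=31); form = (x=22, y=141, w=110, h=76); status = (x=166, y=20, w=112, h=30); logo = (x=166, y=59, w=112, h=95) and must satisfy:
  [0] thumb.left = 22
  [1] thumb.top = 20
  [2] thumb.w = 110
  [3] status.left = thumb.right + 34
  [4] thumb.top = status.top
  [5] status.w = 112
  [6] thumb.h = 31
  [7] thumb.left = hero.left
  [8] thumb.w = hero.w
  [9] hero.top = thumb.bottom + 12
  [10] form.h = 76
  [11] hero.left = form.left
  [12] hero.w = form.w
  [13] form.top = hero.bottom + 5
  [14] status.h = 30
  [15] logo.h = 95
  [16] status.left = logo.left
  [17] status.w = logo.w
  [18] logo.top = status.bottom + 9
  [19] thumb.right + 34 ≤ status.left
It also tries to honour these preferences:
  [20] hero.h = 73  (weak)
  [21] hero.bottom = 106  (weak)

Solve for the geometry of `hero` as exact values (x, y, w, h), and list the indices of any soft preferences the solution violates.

1. hero.x = 22  [thumb.left = hero.left]
2. hero.w = 110  [thumb.w = hero.w]
3. hero.y = 63  [hero.top = thumb.bottom + 12]
4. hero.h = 73  [form.top = hero.bottom + 5]

hero = (x=22, y=63, w=110, h=73)
violated soft preferences: 21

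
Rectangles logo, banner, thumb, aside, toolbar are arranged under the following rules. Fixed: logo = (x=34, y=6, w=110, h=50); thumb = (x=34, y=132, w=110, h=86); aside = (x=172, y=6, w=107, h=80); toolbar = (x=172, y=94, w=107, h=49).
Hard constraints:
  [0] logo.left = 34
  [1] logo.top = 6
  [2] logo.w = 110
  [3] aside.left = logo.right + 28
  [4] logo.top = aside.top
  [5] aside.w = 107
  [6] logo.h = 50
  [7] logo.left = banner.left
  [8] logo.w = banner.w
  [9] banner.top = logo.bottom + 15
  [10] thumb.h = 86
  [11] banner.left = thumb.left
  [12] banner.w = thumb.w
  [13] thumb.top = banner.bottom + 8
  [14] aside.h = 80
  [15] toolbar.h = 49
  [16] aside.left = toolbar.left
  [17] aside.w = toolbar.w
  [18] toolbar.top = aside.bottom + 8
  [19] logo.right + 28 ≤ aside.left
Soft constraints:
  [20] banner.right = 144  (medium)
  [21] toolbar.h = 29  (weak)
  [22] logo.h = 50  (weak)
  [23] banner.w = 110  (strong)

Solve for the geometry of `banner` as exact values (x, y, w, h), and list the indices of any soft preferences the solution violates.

1. banner.x = 34  [logo.left = banner.left]
2. banner.w = 110  [logo.w = banner.w]
3. banner.y = 71  [banner.top = logo.bottom + 15]
4. banner.h = 53  [thumb.top = banner.bottom + 8]

banner = (x=34, y=71, w=110, h=53)
violated soft preferences: 21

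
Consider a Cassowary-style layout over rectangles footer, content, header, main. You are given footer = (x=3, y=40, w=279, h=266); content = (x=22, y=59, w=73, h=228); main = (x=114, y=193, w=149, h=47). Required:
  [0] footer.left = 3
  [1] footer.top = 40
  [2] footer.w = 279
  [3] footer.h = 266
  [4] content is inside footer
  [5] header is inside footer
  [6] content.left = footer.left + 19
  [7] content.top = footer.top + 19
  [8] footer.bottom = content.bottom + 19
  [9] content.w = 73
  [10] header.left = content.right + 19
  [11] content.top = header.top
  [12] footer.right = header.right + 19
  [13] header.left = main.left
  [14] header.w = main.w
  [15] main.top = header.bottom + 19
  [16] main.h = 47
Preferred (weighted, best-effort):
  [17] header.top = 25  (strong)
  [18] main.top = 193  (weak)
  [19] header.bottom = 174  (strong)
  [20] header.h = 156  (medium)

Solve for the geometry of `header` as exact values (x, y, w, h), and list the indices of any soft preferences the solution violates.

header = (x=114, y=59, w=149, h=115)
violated soft preferences: 17, 20

1. header.x = 114  [header.left = content.right + 19]
2. header.y = 59  [content.top = header.top]
3. header.w = 149  [footer.right = header.right + 19]
4. header.h = 115  [main.top = header.bottom + 19]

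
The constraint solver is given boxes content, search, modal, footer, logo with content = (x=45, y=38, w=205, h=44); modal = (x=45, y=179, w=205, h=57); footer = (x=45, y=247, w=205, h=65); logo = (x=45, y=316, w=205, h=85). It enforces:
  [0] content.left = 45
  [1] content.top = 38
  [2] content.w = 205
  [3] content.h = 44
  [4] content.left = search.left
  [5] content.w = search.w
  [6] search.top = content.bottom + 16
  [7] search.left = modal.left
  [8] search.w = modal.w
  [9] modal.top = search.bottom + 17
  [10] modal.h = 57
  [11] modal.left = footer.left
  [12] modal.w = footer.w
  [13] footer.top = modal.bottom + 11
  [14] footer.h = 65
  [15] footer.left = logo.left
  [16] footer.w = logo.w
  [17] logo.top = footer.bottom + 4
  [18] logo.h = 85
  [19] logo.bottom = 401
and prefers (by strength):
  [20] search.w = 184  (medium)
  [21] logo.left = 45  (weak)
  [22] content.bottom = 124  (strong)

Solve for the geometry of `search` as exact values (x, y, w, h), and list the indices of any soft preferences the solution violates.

search = (x=45, y=98, w=205, h=64)
violated soft preferences: 20, 22

1. search.x = 45  [content.left = search.left]
2. search.w = 205  [content.w = search.w]
3. search.y = 98  [search.top = content.bottom + 16]
4. search.h = 64  [modal.top = search.bottom + 17]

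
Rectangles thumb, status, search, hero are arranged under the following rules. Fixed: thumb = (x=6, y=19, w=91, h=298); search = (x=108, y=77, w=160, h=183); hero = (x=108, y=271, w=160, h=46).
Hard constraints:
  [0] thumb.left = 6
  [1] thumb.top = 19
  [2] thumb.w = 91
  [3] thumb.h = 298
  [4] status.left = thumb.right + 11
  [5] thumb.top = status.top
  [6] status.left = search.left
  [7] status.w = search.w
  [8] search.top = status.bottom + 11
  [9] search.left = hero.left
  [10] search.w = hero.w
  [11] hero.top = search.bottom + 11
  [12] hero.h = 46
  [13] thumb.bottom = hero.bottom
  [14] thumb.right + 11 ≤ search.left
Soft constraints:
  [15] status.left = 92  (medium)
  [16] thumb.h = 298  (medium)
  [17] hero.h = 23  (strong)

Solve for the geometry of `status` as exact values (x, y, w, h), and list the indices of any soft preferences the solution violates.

status = (x=108, y=19, w=160, h=47)
violated soft preferences: 15, 17

1. status.x = 108  [status.left = thumb.right + 11]
2. status.y = 19  [thumb.top = status.top]
3. status.w = 160  [status.w = search.w]
4. status.h = 47  [search.top = status.bottom + 11]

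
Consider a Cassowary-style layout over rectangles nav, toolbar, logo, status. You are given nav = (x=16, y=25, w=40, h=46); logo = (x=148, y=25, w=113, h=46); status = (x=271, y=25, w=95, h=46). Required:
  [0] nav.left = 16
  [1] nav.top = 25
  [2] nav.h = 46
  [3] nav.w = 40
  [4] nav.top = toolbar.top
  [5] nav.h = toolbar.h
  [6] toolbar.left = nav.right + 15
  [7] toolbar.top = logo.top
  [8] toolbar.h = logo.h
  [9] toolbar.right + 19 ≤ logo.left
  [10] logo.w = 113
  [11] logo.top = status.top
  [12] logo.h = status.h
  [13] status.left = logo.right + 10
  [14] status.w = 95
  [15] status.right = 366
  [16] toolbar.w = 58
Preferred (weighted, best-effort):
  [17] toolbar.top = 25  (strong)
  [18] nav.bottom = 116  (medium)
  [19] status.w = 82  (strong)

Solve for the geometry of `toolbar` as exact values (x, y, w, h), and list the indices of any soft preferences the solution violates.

toolbar = (x=71, y=25, w=58, h=46)
violated soft preferences: 18, 19

1. toolbar.y = 25  [nav.top = toolbar.top]
2. toolbar.h = 46  [nav.h = toolbar.h]
3. toolbar.x = 71  [toolbar.left = nav.right + 15]
4. toolbar.w = 58  [toolbar.w = 58]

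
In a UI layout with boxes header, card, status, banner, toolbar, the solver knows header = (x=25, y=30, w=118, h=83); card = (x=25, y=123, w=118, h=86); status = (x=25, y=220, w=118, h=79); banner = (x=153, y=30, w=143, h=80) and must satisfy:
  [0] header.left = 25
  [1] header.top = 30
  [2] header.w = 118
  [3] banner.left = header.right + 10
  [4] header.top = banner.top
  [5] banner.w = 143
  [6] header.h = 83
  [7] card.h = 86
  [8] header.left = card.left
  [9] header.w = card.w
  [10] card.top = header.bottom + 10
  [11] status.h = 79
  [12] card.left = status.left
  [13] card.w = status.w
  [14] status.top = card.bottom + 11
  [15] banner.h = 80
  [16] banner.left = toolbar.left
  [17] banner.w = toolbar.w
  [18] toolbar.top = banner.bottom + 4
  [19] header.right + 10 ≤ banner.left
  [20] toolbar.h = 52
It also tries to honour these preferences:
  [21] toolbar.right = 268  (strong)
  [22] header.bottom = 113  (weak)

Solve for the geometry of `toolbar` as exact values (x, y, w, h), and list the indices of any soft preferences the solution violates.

1. toolbar.x = 153  [banner.left = toolbar.left]
2. toolbar.w = 143  [banner.w = toolbar.w]
3. toolbar.y = 114  [toolbar.top = banner.bottom + 4]
4. toolbar.h = 52  [toolbar.h = 52]

toolbar = (x=153, y=114, w=143, h=52)
violated soft preferences: 21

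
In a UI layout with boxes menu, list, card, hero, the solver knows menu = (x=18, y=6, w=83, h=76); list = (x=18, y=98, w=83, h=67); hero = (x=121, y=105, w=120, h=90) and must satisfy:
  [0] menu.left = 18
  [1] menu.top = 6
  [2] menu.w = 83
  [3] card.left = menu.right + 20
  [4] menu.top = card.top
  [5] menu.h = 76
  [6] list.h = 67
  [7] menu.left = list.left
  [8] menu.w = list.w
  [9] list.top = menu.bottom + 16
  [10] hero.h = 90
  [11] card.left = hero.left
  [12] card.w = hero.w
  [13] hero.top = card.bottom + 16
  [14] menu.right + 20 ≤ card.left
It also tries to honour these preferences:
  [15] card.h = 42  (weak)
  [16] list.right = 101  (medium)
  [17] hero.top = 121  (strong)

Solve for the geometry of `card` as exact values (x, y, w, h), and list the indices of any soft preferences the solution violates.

card = (x=121, y=6, w=120, h=83)
violated soft preferences: 15, 17

1. card.x = 121  [card.left = menu.right + 20]
2. card.y = 6  [menu.top = card.top]
3. card.w = 120  [card.w = hero.w]
4. card.h = 83  [hero.top = card.bottom + 16]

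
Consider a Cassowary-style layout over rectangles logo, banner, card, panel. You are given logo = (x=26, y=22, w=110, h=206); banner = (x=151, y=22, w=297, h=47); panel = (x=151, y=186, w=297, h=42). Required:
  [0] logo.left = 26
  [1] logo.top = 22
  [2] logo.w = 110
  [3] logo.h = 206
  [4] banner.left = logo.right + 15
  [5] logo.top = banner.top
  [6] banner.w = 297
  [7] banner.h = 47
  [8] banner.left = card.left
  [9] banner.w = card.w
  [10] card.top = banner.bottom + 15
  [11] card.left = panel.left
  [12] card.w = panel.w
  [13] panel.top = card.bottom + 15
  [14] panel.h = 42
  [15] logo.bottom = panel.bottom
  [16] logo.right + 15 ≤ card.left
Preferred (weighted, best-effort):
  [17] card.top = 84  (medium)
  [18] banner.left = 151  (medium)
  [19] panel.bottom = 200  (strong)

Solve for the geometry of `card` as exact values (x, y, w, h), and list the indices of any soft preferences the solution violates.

card = (x=151, y=84, w=297, h=87)
violated soft preferences: 19

1. card.x = 151  [banner.left = card.left]
2. card.w = 297  [banner.w = card.w]
3. card.y = 84  [card.top = banner.bottom + 15]
4. card.h = 87  [panel.top = card.bottom + 15]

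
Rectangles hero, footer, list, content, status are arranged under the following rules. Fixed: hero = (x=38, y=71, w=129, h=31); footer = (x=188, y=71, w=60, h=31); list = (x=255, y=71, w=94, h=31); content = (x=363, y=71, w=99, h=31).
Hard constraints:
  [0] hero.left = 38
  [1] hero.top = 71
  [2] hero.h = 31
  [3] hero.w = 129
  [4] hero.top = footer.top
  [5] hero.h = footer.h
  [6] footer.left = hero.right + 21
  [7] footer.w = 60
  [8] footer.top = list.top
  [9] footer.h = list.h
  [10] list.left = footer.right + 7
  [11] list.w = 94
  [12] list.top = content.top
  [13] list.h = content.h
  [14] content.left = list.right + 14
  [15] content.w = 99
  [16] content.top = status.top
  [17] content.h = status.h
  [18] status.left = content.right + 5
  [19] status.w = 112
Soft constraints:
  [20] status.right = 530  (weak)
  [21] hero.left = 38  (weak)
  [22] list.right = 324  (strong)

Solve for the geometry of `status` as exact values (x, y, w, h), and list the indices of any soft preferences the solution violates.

1. status.y = 71  [content.top = status.top]
2. status.h = 31  [content.h = status.h]
3. status.x = 467  [status.left = content.right + 5]
4. status.w = 112  [status.w = 112]

status = (x=467, y=71, w=112, h=31)
violated soft preferences: 20, 22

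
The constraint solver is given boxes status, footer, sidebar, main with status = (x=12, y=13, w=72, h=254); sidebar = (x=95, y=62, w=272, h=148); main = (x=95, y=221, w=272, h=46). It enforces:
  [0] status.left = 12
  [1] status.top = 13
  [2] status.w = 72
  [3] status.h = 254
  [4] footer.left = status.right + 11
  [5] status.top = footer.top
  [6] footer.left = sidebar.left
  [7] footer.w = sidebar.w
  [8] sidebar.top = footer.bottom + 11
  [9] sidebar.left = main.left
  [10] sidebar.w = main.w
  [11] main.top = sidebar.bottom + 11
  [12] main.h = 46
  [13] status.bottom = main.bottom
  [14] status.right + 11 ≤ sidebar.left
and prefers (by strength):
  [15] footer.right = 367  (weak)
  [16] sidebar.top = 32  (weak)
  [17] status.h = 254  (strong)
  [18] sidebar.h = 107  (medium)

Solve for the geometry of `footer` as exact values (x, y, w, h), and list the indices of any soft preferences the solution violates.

footer = (x=95, y=13, w=272, h=38)
violated soft preferences: 16, 18

1. footer.x = 95  [footer.left = status.right + 11]
2. footer.y = 13  [status.top = footer.top]
3. footer.w = 272  [footer.w = sidebar.w]
4. footer.h = 38  [sidebar.top = footer.bottom + 11]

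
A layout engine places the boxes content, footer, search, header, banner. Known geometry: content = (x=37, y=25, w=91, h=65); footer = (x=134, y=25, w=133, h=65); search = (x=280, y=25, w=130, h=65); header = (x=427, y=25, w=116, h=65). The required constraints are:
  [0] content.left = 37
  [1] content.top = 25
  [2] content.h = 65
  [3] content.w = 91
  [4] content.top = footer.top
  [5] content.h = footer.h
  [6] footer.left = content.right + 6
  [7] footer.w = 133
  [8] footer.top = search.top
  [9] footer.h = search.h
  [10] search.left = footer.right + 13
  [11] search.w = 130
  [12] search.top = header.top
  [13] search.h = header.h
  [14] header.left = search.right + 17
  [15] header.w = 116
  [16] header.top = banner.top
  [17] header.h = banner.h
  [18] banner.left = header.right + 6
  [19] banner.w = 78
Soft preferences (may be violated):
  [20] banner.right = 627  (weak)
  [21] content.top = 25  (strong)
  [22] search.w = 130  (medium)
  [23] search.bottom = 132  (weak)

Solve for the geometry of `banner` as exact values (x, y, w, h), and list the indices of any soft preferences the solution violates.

1. banner.y = 25  [header.top = banner.top]
2. banner.h = 65  [header.h = banner.h]
3. banner.x = 549  [banner.left = header.right + 6]
4. banner.w = 78  [banner.w = 78]

banner = (x=549, y=25, w=78, h=65)
violated soft preferences: 23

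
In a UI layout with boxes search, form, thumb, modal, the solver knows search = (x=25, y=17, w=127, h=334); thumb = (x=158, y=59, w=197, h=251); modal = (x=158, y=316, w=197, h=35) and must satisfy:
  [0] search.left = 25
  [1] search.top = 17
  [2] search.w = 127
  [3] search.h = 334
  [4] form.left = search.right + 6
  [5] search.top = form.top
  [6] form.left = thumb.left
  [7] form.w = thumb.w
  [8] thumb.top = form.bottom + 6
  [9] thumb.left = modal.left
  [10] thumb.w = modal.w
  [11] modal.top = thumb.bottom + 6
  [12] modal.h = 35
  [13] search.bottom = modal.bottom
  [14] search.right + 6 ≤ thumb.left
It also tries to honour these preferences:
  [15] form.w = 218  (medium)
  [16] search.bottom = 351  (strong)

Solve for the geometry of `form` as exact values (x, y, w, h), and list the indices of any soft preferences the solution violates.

form = (x=158, y=17, w=197, h=36)
violated soft preferences: 15

1. form.x = 158  [form.left = search.right + 6]
2. form.y = 17  [search.top = form.top]
3. form.w = 197  [form.w = thumb.w]
4. form.h = 36  [thumb.top = form.bottom + 6]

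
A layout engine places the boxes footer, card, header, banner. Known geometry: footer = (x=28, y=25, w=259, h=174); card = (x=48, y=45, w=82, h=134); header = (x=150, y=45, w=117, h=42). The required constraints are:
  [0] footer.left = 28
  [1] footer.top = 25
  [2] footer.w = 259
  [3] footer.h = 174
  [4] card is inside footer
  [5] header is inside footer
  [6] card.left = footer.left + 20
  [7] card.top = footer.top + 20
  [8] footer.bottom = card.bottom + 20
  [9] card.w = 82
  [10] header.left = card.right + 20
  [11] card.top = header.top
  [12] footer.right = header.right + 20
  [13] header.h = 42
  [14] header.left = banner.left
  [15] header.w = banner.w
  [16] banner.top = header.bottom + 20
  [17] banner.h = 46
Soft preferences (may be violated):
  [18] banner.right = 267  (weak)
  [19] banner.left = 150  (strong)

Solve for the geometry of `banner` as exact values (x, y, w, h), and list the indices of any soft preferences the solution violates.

1. banner.x = 150  [header.left = banner.left]
2. banner.w = 117  [header.w = banner.w]
3. banner.y = 107  [banner.top = header.bottom + 20]
4. banner.h = 46  [banner.h = 46]

banner = (x=150, y=107, w=117, h=46)
violated soft preferences: none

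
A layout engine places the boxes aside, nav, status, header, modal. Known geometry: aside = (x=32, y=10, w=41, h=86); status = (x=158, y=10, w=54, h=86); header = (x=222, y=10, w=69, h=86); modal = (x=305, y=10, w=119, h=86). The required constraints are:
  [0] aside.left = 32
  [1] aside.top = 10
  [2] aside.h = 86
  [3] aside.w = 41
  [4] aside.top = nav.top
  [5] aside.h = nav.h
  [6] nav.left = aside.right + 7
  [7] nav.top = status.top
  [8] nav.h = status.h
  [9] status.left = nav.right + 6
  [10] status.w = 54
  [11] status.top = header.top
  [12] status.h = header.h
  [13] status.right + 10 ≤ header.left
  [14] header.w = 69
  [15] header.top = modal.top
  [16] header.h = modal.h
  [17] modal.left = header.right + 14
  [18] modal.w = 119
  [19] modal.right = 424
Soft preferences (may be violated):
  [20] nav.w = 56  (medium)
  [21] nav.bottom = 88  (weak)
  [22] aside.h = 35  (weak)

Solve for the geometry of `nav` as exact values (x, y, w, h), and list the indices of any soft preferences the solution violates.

nav = (x=80, y=10, w=72, h=86)
violated soft preferences: 20, 21, 22

1. nav.y = 10  [aside.top = nav.top]
2. nav.h = 86  [aside.h = nav.h]
3. nav.x = 80  [nav.left = aside.right + 7]
4. nav.w = 72  [status.left = nav.right + 6]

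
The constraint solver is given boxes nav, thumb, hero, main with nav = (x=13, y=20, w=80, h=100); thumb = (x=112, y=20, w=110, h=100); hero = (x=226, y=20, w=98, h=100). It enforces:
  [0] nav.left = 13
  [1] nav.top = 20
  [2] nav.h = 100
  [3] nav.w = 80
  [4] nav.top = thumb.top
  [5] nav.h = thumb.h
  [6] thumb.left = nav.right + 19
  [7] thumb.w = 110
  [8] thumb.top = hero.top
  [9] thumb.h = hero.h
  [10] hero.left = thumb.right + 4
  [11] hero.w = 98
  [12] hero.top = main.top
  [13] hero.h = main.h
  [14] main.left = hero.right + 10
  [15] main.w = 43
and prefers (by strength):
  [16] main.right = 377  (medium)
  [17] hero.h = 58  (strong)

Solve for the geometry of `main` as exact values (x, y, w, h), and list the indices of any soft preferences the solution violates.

main = (x=334, y=20, w=43, h=100)
violated soft preferences: 17

1. main.y = 20  [hero.top = main.top]
2. main.h = 100  [hero.h = main.h]
3. main.x = 334  [main.left = hero.right + 10]
4. main.w = 43  [main.w = 43]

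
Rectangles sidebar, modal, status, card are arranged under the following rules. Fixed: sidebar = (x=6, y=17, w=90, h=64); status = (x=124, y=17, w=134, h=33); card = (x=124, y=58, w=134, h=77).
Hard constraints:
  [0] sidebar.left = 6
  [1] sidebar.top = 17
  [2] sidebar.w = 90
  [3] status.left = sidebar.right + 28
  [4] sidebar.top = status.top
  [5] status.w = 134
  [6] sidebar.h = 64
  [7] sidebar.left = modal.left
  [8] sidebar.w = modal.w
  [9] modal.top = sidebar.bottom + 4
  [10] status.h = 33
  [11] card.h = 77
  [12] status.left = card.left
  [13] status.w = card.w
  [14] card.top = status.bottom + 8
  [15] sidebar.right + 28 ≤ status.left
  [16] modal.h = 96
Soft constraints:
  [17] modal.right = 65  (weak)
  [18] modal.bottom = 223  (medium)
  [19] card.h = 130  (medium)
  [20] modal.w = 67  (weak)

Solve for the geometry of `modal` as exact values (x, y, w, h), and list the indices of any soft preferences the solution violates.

modal = (x=6, y=85, w=90, h=96)
violated soft preferences: 17, 18, 19, 20

1. modal.x = 6  [sidebar.left = modal.left]
2. modal.w = 90  [sidebar.w = modal.w]
3. modal.y = 85  [modal.top = sidebar.bottom + 4]
4. modal.h = 96  [modal.h = 96]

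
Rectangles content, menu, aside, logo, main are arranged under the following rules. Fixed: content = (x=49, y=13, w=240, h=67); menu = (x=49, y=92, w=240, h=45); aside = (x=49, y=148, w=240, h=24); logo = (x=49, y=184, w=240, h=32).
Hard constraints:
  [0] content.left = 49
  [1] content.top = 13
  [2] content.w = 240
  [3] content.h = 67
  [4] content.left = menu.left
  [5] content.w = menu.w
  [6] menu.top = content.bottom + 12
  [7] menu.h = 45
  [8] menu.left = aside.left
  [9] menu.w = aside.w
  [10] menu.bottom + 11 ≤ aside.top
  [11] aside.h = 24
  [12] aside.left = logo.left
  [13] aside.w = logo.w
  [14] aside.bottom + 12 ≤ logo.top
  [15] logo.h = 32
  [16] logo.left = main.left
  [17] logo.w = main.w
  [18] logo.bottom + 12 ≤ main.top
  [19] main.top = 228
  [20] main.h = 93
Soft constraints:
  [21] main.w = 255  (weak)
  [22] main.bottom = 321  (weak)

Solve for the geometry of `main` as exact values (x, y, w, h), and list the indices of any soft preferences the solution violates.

1. main.x = 49  [logo.left = main.left]
2. main.w = 240  [logo.w = main.w]
3. main.y = 228  [main.top = 228]
4. main.h = 93  [main.h = 93]

main = (x=49, y=228, w=240, h=93)
violated soft preferences: 21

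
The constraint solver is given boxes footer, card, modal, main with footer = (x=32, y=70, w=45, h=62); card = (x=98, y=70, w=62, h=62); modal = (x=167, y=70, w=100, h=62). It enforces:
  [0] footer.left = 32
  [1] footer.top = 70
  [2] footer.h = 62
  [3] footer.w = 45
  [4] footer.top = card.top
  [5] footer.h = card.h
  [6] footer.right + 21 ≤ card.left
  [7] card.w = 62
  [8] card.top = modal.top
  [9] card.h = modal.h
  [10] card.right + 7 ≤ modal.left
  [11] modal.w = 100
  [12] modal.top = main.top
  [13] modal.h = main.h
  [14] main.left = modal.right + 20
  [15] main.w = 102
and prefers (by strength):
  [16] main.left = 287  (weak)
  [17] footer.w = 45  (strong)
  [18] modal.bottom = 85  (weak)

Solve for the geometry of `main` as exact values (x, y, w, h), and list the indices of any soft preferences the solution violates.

1. main.y = 70  [modal.top = main.top]
2. main.h = 62  [modal.h = main.h]
3. main.x = 287  [main.left = modal.right + 20]
4. main.w = 102  [main.w = 102]

main = (x=287, y=70, w=102, h=62)
violated soft preferences: 18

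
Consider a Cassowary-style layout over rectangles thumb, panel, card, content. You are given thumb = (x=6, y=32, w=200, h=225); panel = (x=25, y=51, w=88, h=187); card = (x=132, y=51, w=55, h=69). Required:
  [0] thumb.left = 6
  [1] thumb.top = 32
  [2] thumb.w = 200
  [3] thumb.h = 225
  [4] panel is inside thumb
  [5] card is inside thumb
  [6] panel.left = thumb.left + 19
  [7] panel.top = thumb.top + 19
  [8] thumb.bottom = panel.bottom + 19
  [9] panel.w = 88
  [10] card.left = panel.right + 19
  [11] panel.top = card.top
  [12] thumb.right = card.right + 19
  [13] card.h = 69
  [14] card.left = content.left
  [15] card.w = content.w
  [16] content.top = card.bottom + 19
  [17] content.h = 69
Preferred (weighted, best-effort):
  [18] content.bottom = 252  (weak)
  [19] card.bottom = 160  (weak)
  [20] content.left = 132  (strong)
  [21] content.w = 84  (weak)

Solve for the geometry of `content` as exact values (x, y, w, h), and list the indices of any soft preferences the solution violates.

1. content.x = 132  [card.left = content.left]
2. content.w = 55  [card.w = content.w]
3. content.y = 139  [content.top = card.bottom + 19]
4. content.h = 69  [content.h = 69]

content = (x=132, y=139, w=55, h=69)
violated soft preferences: 18, 19, 21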